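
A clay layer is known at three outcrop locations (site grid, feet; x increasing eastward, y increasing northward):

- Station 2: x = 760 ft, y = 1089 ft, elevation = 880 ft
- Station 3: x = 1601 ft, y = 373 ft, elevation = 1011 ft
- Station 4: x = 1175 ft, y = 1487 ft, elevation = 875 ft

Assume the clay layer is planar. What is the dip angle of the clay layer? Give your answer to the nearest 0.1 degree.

6.9°

Let the plane be z = a·x + b·y + c.
Station 3−Station 2: 841a − 716b = 131;  Station 4−Station 2: 415a + 398b = −5.
Solving gives a = 0.07685, b = −0.09269.
Gradient magnitude |∇z| = √(a² + b²) = √(0.00591 + 0.00859) = 0.12041.
True dip = arctan(0.12041) = 6.9°, dipping toward NW (azimuth ≈ 320°).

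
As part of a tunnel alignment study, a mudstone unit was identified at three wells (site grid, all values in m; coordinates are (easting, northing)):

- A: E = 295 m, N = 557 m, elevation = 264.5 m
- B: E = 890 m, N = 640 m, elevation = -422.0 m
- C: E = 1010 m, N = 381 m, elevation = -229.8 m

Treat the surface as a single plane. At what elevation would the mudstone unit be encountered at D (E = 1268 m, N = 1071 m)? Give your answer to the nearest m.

Let the plane be z = a·E + b·N + c.
B−A: 595a + 83b = −686.5;  C−A: 715a − 176b = −494.3.
Solving gives a = −0.98650, b = −1.19915.
Then c = 264.5 − a·295 − b·557 = 1223.45.
At (1268, 1071): z = −1250.9 − 1284.3 + 1223.45 = -1311.7 m.

-1312 m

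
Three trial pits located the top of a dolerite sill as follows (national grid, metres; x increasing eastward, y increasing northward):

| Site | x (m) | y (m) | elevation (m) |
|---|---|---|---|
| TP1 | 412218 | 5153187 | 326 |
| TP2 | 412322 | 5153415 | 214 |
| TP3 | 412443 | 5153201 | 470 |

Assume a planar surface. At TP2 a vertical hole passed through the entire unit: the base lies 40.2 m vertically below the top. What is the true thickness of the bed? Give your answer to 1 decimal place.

Let the plane be z = a·x + b·y + c.
TP2−TP1: 104a + 228b = −112;  TP3−TP1: 225a + 14b = 144.
Solving gives a = 0.69015, b = −0.80603.
|∇z| = √(a²+b²) = 1.06113, so dip δ = arctan(1.06113) = 46.70°.
True thickness = vertical thickness × cos δ = 40.2 × cos 46.70° = 27.6 m.

27.6 m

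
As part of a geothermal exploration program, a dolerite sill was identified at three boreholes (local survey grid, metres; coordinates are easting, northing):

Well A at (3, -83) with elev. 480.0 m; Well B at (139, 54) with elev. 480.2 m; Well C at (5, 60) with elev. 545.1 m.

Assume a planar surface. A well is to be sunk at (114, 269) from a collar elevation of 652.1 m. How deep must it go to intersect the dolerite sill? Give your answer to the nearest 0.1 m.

Two edge vectors: Well A→Well B = (136, 137, 0.2), Well A→Well C = (2, 143, 65.1).
Normal n = (Well A→Well B) × (Well A→Well C) = (8890.1, -8853.2, 19174).
So ∂z/∂easting = −n_x/n_z = −0.46365 and ∂z/∂northing = −n_y/n_z = 0.46173.
Intercept c from Well A: 480 + 1.39 + 38.32 = 519.71.
At (114, 269): z_contact = −52.86 + 124.21 + 519.71 = 591.06 m.
Depth below ground = 652.1 − 591.06 = 61.0 m.

61.0 m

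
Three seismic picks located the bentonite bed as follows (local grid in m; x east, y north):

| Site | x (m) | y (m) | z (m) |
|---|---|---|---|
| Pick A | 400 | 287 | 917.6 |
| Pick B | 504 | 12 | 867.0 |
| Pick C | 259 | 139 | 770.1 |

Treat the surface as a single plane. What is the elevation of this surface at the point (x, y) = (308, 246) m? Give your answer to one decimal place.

844.4 m

Two edge vectors: Pick A→Pick B = (104, -275, -50.6), Pick A→Pick C = (-141, -148, -147.5).
Normal n = (Pick A→Pick B) × (Pick A→Pick C) = (33073.7, 22474.6, -54167).
So ∂z/∂x = −n_x/n_z = 0.61059 and ∂z/∂y = −n_y/n_z = 0.41491.
Intercept c from Pick A: 917.6 − 244.24 − 119.08 = 554.28.
At (308, 246): z = 188.1 + 102.1 + 554.28 = 844.4 m.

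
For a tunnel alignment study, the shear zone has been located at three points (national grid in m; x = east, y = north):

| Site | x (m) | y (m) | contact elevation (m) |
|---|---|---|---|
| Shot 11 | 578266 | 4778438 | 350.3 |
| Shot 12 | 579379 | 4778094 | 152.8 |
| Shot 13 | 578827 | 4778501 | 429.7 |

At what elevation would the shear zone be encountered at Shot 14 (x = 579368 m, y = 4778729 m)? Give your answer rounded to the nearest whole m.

Let the plane be z = a·x + b·y + c.
Shot 12−Shot 11: 1113a − 344b = −197.5;  Shot 13−Shot 11: 561a + 63b = 79.4.
Solving gives a = 0.05652197, b = 0.75700277.
Then c = 350.3 − a·578266 − b·4778438 = −3649625.24.
At (579368, 4778729): z = 32747.0 + 3617511.1 − 3649625.24 = 632.9 m.

633 m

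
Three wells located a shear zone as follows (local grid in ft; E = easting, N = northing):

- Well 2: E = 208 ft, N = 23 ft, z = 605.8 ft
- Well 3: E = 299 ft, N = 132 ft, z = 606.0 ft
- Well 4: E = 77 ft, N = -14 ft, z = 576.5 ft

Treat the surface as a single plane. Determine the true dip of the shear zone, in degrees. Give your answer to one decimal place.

20.8°

Two edge vectors: Well 2→Well 3 = (91, 109, 0.2), Well 2→Well 4 = (-131, -37, -29.3).
Normal n = (Well 2→Well 3) × (Well 2→Well 4) = (-3186.3, 2640.1, 10912).
So ∂z/∂E = −n_x/n_z = 0.29200 and ∂z/∂N = −n_y/n_z = −0.24194.
Gradient magnitude |∇z| = √(a² + b²) = √(0.08526 + 0.05854) = 0.37921.
True dip = arctan(0.37921) = 20.8°, dipping toward NW (azimuth ≈ 310°).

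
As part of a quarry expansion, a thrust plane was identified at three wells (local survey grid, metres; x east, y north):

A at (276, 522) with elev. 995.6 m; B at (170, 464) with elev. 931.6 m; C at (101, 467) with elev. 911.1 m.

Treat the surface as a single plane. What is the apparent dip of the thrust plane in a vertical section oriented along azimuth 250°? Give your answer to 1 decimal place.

25.5°

Two edge vectors: A→B = (-106, -58, -64), A→C = (-175, -55, -84.5).
Normal n = (A→B) × (A→C) = (1381, 2243, -4320).
So ∂z/∂x = −n_x/n_z = 0.31968 and ∂z/∂y = −n_y/n_z = 0.51921.
Unit vector along 250° is (sin 250°, cos 250°) = (-0.9397, -0.3420).
Slope in that direction = a·(-0.9397) + b·(-0.3420) = −0.47798.
Apparent dip = arctan|0.47798| = 25.5° (true dip is 31.4°, so apparent ≤ true as expected).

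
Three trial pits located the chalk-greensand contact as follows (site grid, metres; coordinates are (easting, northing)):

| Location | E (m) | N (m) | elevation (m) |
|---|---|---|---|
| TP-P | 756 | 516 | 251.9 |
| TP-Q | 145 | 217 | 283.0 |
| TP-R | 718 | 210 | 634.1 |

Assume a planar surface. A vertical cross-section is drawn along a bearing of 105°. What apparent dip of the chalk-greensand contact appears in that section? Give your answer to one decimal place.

Let the plane be z = a·E + b·N + c.
TP-Q−TP-P: −611a − 299b = 31.1;  TP-R−TP-P: −38a − 306b = 382.2.
Solving gives a = 0.59658, b = −1.32310.
Unit vector along 105° is (sin 105°, cos 105°) = (0.9659, -0.2588).
Slope in that direction = a·(0.9659) + b·(-0.2588) = 0.91869.
Apparent dip = arctan|0.91869| = 42.6° (true dip is 55.4°, so apparent ≤ true as expected).

42.6°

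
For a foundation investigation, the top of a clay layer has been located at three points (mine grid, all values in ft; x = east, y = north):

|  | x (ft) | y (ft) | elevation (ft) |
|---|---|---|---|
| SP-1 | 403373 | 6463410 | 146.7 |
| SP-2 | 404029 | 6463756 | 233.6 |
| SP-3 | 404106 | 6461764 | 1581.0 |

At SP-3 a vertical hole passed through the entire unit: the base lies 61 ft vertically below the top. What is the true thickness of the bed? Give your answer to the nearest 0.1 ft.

Let the plane be z = a·x + b·y + c.
SP-2−SP-1: 656a + 346b = 86.9;  SP-3−SP-1: 733a − 1646b = 1434.3.
Solving gives a = 0.47946, b = −0.65787.
|∇z| = √(a²+b²) = 0.81405, so dip δ = arctan(0.81405) = 39.15°.
True thickness = vertical thickness × cos δ = 61 × cos 39.15° = 47.3 ft.

47.3 ft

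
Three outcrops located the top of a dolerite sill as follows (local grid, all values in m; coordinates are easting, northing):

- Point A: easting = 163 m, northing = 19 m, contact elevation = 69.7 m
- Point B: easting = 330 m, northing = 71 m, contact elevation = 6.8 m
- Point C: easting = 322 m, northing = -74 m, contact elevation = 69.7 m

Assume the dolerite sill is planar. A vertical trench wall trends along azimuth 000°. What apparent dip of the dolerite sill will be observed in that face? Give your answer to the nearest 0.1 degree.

22.8°

Two edge vectors: Point A→Point B = (167, 52, -62.9), Point A→Point C = (159, -93, 0).
Normal n = (Point A→Point B) × (Point A→Point C) = (-5849.7, -10001.1, -23799).
So ∂z/∂easting = −n_x/n_z = −0.24580 and ∂z/∂northing = −n_y/n_z = −0.42023.
Unit vector along 000° is (sin 0°, cos 0°) = (0.0000, 1.0000).
Slope in that direction = a·(0.0000) + b·(1.0000) = −0.42023.
Apparent dip = arctan|0.42023| = 22.8° (true dip is 26.0°, so apparent ≤ true as expected).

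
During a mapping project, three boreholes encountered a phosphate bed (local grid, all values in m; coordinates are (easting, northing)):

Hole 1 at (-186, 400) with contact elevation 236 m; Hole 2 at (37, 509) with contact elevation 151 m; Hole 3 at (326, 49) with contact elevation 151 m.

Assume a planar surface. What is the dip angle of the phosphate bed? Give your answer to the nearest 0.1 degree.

19.0°

Let the plane be z = a·E + b·N + c.
Hole 2−Hole 1: 223a + 109b = −85;  Hole 3−Hole 1: 512a − 351b = −85.
Solving gives a = −0.29161, b = −0.18321.
Gradient magnitude |∇z| = √(a² + b²) = √(0.08504 + 0.03357) = 0.34439.
True dip = arctan(0.34439) = 19.0°, dipping toward ENE (azimuth ≈ 058°).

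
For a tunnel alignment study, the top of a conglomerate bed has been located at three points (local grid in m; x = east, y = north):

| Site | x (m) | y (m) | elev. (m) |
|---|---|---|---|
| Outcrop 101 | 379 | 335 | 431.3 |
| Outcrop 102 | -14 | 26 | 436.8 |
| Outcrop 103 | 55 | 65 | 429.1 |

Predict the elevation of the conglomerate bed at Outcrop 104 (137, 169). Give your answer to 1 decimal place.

Two edge vectors: Outcrop 101→Outcrop 102 = (-393, -309, 5.5), Outcrop 101→Outcrop 103 = (-324, -270, -2.2).
Normal n = (Outcrop 101→Outcrop 102) × (Outcrop 101→Outcrop 103) = (2164.8, -2646.6, 5994).
So ∂z/∂x = −n_x/n_z = −0.36116 and ∂z/∂y = −n_y/n_z = 0.44154.
Intercept c from Outcrop 101: 431.3 + 136.88 − 147.92 = 420.26.
At (137, 169): z = −49.5 + 74.6 + 420.26 = 445.4 m.

445.4 m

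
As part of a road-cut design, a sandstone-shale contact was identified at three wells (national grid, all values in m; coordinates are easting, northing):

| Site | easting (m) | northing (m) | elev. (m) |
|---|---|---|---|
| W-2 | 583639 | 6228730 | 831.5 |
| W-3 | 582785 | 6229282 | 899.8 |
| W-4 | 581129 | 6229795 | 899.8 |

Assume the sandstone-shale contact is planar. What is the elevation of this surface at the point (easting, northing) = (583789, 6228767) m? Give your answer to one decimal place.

851.3 m

Two edge vectors: W-2→W-3 = (-854, 552, 68.3), W-2→W-4 = (-2510, 1065, 68.3).
Normal n = (W-2→W-3) × (W-2→W-4) = (-35037.9, -113104.8, 476010).
So ∂z/∂easting = −n_x/n_z = 0.073607487 and ∂z/∂northing = −n_y/n_z = 0.237610134.
Intercept c from W-2: 831.5 − 42960.20 − 1480009.37 = −1522138.07.
At (583789, 6228767): z = 42971.2 + 1480018.2 − 1522138.07 = 851.3 m.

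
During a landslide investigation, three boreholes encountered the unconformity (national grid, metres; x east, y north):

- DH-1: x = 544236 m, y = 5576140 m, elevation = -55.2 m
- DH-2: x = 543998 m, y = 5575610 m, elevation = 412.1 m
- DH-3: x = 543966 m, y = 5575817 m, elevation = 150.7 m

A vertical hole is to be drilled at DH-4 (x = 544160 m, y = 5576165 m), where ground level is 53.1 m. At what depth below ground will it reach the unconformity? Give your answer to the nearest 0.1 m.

Two edge vectors: DH-1→DH-2 = (-238, -530, 467.3), DH-1→DH-3 = (-270, -323, 205.9).
Normal n = (DH-1→DH-2) × (DH-1→DH-3) = (41810.9, -77166.8, -66226).
So ∂z/∂x = −n_x/n_z = 0.631336635 and ∂z/∂y = −n_y/n_z = −1.165203998.
Intercept c from DH-1: -55.2 − 343596.12 + 6497340.62 = 6153689.30.
At (544160, 5576165): z_contact = 343548.14 − 6497369.75 + 6153689.30 = -132.31 m.
Depth below ground = 53.1 − (-132.31) = 185.4 m.

185.4 m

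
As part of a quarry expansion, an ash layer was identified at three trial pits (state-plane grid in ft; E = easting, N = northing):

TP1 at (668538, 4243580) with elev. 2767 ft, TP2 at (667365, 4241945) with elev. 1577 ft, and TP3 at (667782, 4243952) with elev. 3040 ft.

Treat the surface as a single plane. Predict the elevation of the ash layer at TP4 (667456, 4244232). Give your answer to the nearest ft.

Let the plane be z = a·E + b·N + c.
TP2−TP1: −1173a − 1635b = −1190;  TP3−TP1: −756a + 372b = 273.
Solving gives a = −0.00219742, b = 0.72940524.
Then c = 2767 − a·668538 − b·4243580 = −3091053.45.
At (667456, 4244232): z = −1466.7 + 3095765.1 − 3091053.45 = 3244.9 ft.

3245 ft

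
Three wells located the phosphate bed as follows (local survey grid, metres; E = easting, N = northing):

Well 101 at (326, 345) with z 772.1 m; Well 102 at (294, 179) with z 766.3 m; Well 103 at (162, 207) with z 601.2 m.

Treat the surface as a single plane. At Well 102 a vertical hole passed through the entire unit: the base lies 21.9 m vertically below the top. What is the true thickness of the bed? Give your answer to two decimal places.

Two edge vectors: Well 101→Well 102 = (-32, -166, -5.8), Well 101→Well 103 = (-164, -138, -170.9).
Normal n = (Well 101→Well 102) × (Well 101→Well 103) = (27569, -4517.6, -22808).
So ∂z/∂E = −n_x/n_z = 1.20874 and ∂z/∂N = −n_y/n_z = −0.19807.
|∇z| = √(a²+b²) = 1.22486, so dip δ = arctan(1.22486) = 50.77°.
True thickness = vertical thickness × cos δ = 21.9 × cos 50.77° = 13.85 m.

13.85 m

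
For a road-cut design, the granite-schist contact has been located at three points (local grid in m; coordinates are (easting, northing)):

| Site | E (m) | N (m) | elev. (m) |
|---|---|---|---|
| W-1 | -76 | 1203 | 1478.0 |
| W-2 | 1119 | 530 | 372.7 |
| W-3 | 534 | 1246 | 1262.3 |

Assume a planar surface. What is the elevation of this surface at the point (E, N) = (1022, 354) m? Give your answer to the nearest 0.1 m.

Let the plane be z = a·E + b·N + c.
W-2−W-1: 1195a − 673b = −1105.3;  W-3−W-1: 610a + 43b = −215.7.
Solving gives a = −0.417163, b = 0.901619.
Then c = 1478 − a·-76 − b·1203 = 361.65.
At (1022, 354): z = −426.3 + 319.2 + 361.65 = 254.5 m.

254.5 m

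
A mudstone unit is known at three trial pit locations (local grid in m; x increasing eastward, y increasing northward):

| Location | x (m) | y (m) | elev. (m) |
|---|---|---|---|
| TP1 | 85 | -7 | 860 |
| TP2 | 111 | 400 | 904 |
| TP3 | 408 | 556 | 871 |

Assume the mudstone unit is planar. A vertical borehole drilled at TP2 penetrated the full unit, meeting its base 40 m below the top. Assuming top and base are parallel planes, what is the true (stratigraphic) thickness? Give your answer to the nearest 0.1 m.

Two edge vectors: TP1→TP2 = (26, 407, 44), TP1→TP3 = (323, 563, 11).
Normal n = (TP1→TP2) × (TP1→TP3) = (-20295, 13926, -116823).
So ∂z/∂x = −n_x/n_z = −0.17372 and ∂z/∂y = −n_y/n_z = 0.11921.
|∇z| = √(a²+b²) = 0.21069, so dip δ = arctan(0.21069) = 11.90°.
True thickness = vertical thickness × cos δ = 40 × cos 11.90° = 39.1 m.

39.1 m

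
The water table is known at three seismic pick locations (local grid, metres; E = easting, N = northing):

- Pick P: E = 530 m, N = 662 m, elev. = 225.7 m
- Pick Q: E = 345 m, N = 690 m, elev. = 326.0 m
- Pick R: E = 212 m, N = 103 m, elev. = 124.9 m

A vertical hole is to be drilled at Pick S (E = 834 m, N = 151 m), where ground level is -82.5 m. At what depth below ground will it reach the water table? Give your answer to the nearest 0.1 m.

Let the plane be z = a·E + b·N + c.
Pick Q−Pick P: −185a + 28b = 100.3;  Pick R−Pick P: −318a − 559b = −100.8.
Solving gives a = −0.47405, b = 0.45000.
Then c = 225.7 − a·530 − b·662 = 179.05.
At (834, 151): z_contact = −395.36 + 67.95 + 179.05 = -148.36 m.
Depth below ground = -82.5 − (-148.36) = 65.9 m.

65.9 m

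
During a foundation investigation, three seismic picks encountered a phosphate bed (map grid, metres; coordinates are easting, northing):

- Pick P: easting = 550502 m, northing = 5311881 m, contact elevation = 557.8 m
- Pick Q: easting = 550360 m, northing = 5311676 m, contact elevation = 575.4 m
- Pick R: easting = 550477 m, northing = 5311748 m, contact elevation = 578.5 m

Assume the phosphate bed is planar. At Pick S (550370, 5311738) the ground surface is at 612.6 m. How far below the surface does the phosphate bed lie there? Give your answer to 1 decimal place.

47.1 m

Let the plane be z = a·easting + b·northing + c.
Pick Q−Pick P: −142a − 205b = 17.6;  Pick R−Pick P: −25a − 133b = 20.7.
Solving gives a = 0.138267568, b = −0.181629242.
Then c = 557.8 − a·550502 − b·5311881 = 889234.15.
At (550370, 5311738): z_contact = 76098.32 − 964766.95 + 889234.15 = 565.52 m.
Depth below ground = 612.6 − 565.52 = 47.1 m.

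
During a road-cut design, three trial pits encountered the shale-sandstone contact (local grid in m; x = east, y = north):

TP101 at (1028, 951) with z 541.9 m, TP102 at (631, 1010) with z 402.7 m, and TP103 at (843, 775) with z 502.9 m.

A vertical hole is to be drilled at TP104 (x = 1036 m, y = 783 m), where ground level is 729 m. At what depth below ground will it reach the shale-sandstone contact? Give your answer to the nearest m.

163 m

Two edge vectors: TP101→TP102 = (-397, 59, -139.2), TP101→TP103 = (-185, -176, -39).
Normal n = (TP101→TP102) × (TP101→TP103) = (-26800.2, 10269, 80787).
So ∂z/∂x = −n_x/n_z = 0.33174 and ∂z/∂y = −n_y/n_z = −0.12711.
Intercept c from TP101: 541.9 − 341.03 + 120.88 = 321.76.
At (1036, 783): z_contact = 343.7 − 99.5 + 321.76 = 565.9 m.
Depth below ground = 729 − 565.9 = 163 m.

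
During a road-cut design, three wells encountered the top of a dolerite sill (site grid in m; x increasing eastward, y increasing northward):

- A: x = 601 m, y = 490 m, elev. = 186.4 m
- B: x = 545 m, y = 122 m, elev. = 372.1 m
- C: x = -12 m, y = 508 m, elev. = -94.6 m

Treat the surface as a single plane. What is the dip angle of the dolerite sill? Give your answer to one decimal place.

Let the plane be z = a·x + b·y + c.
B−A: −56a − 368b = 185.7;  C−A: −613a + 18b = −281.
Solving gives a = 0.44161, b = −0.57182.
Gradient magnitude |∇z| = √(a² + b²) = √(0.19502 + 0.32698) = 0.72250.
True dip = arctan(0.72250) = 35.8°, dipping toward NW (azimuth ≈ 322°).

35.8°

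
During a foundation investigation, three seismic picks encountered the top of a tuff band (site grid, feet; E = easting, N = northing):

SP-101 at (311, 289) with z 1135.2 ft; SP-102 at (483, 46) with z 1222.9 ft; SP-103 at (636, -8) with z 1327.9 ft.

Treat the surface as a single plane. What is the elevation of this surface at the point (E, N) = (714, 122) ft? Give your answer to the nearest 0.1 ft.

Two edge vectors: SP-101→SP-102 = (172, -243, 87.7), SP-101→SP-103 = (325, -297, 192.7).
Normal n = (SP-101→SP-102) × (SP-101→SP-103) = (-20779.2, -4641.9, 27891).
So ∂z/∂E = −n_x/n_z = 0.74501 and ∂z/∂N = −n_y/n_z = 0.16643.
Intercept c from SP-101: 1135.2 − 231.70 − 48.10 = 855.40.
At (714, 122): z = 531.9 + 20.3 + 855.40 = 1407.6 ft.

1407.6 ft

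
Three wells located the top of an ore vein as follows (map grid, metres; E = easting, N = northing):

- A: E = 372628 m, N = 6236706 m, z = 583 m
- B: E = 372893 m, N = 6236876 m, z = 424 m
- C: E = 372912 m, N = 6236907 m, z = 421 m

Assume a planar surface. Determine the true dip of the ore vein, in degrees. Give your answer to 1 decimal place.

Let the plane be z = a·E + b·N + c.
B−A: 265a + 170b = −159;  C−A: 284a + 201b = −162.
Solving gives a = −0.88646, b = 0.44654.
Gradient magnitude |∇z| = √(a² + b²) = √(0.78581 + 0.19940) = 0.99258.
True dip = arctan(0.99258) = 44.8°, dipping toward ESE (azimuth ≈ 117°).

44.8°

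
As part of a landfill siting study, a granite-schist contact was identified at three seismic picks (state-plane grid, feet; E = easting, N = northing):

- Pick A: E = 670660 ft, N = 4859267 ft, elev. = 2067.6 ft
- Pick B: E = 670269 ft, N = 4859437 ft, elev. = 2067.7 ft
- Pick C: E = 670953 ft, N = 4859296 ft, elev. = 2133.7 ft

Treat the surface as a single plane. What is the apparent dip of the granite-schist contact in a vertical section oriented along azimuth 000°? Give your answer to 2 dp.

Let the plane be z = a·E + b·N + c.
Pick B−Pick A: −391a + 170b = 0.1;  Pick C−Pick A: 293a + 29b = 66.1.
Solving gives a = 0.18372, b = 0.42314.
Unit vector along 000° is (sin 0°, cos 0°) = (0.0000, 1.0000).
Slope in that direction = a·(0.0000) + b·(1.0000) = 0.42314.
Apparent dip = arctan|0.42314| = 22.94° (true dip is 24.8°, so apparent ≤ true as expected).

22.94°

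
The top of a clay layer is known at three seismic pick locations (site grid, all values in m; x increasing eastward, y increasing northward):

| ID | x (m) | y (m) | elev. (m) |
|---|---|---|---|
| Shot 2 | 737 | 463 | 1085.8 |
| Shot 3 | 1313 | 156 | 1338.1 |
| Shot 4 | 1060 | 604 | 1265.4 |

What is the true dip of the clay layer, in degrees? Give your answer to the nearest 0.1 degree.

27.4°

Two edge vectors: Shot 2→Shot 3 = (576, -307, 252.3), Shot 2→Shot 4 = (323, 141, 179.6).
Normal n = (Shot 2→Shot 3) × (Shot 2→Shot 4) = (-90711.5, -21956.7, 180377).
So ∂z/∂x = −n_x/n_z = 0.50290 and ∂z/∂y = −n_y/n_z = 0.12173.
Gradient magnitude |∇z| = √(a² + b²) = √(0.25291 + 0.01482) = 0.51742.
True dip = arctan(0.51742) = 27.4°, dipping toward WSW (azimuth ≈ 256°).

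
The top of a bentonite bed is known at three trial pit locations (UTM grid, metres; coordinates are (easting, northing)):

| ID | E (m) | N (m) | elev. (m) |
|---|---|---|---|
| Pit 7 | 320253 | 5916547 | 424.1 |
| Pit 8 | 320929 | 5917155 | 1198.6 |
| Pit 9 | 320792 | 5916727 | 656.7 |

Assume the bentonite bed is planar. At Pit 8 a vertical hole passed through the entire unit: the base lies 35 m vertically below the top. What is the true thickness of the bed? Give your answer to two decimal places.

Let the plane be z = a·E + b·N + c.
Pit 8−Pit 7: 676a + 608b = 774.5;  Pit 9−Pit 7: 539a + 180b = 232.6.
Solving gives a = 0.00976, b = 1.26300.
|∇z| = √(a²+b²) = 1.26304, so dip δ = arctan(1.26304) = 51.63°.
True thickness = vertical thickness × cos δ = 35 × cos 51.63° = 21.73 m.

21.73 m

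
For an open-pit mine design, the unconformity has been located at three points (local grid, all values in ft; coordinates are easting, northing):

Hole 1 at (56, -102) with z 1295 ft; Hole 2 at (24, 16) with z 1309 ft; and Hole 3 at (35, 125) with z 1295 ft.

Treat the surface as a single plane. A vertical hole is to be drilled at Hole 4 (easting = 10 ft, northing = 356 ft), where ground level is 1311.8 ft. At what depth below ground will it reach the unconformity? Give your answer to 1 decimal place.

14.4 ft

Two edge vectors: Hole 1→Hole 2 = (-32, 118, 14), Hole 1→Hole 3 = (-21, 227, 0).
Normal n = (Hole 1→Hole 2) × (Hole 1→Hole 3) = (-3178, -294, -4786).
So ∂z/∂easting = −n_x/n_z = −0.66402 and ∂z/∂northing = −n_y/n_z = −0.06143.
Intercept c from Hole 1: 1295 + 37.19 − 6.27 = 1325.92.
At (10, 356): z_contact = −6.64 − 21.87 + 1325.92 = 1297.41 ft.
Depth below ground = 1311.8 − 1297.41 = 14.4 ft.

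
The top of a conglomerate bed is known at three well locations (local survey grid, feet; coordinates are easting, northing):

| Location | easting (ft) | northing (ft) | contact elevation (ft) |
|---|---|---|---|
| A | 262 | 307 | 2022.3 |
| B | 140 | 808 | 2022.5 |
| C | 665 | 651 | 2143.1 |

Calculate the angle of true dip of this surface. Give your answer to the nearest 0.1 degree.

14.3°

Let the plane be z = a·easting + b·northing + c.
B−A: −122a + 501b = 0.2;  C−A: 403a + 344b = 120.8.
Solving gives a = 0.24789, b = 0.06076.
Gradient magnitude |∇z| = √(a² + b²) = √(0.06145 + 0.00369) = 0.25522.
True dip = arctan(0.25522) = 14.3°, dipping toward WSW (azimuth ≈ 256°).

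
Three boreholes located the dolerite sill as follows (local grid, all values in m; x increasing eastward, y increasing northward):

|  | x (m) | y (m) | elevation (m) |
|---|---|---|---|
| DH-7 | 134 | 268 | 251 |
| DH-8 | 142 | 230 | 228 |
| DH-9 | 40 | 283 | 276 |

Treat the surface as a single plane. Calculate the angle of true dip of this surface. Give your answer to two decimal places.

30.74°

Let the plane be z = a·x + b·y + c.
DH-8−DH-7: 8a − 38b = −23;  DH-9−DH-7: −94a + 15b = 25.
Solving gives a = −0.17526, b = 0.56837.
Gradient magnitude |∇z| = √(a² + b²) = √(0.03072 + 0.32304) = 0.59477.
True dip = arctan(0.59477) = 30.74°, dipping toward SSE (azimuth ≈ 163°).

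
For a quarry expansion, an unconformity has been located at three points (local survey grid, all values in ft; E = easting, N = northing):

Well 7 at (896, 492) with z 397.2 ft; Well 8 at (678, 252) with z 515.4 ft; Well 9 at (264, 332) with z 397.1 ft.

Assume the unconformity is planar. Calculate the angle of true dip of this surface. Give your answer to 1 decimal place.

33.4°

Two edge vectors: Well 7→Well 8 = (-218, -240, 118.2), Well 7→Well 9 = (-632, -160, -0.1).
Normal n = (Well 7→Well 8) × (Well 7→Well 9) = (18936, -74724.2, -116800).
So ∂z/∂E = −n_x/n_z = 0.16212 and ∂z/∂N = −n_y/n_z = −0.63976.
Gradient magnitude |∇z| = √(a² + b²) = √(0.02628 + 0.40930) = 0.65998.
True dip = arctan(0.65998) = 33.4°, dipping toward NNW (azimuth ≈ 346°).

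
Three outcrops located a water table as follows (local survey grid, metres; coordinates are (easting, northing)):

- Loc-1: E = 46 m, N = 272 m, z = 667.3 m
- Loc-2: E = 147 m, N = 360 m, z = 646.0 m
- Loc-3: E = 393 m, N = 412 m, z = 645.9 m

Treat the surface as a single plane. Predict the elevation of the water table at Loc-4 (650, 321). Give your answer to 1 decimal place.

692.1 m

Let the plane be z = a·E + b·N + c.
Loc-2−Loc-1: 101a + 88b = −21.3;  Loc-3−Loc-1: 347a + 140b = −21.4.
Solving gives a = 0.06702, b = −0.31896.
Then c = 667.3 − a·46 − b·272 = 750.97.
At (650, 321): z = 43.6 − 102.4 + 750.97 = 692.1 m.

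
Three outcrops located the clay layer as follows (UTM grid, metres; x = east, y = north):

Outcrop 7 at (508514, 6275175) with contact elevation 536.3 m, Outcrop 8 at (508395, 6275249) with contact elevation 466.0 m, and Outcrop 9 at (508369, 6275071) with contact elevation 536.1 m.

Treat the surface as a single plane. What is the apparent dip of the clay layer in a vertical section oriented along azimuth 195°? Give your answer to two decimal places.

Let the plane be z = a·x + b·y + c.
Outcrop 8−Outcrop 7: −119a + 74b = −70.3;  Outcrop 9−Outcrop 7: −145a − 104b = −0.2.
Solving gives a = 0.31706, b = −0.44013.
Unit vector along 195° is (sin 195°, cos 195°) = (-0.2588, -0.9659).
Slope in that direction = a·(-0.2588) + b·(-0.9659) = 0.34307.
Apparent dip = arctan|0.34307| = 18.94° (true dip is 28.5°, so apparent ≤ true as expected).

18.94°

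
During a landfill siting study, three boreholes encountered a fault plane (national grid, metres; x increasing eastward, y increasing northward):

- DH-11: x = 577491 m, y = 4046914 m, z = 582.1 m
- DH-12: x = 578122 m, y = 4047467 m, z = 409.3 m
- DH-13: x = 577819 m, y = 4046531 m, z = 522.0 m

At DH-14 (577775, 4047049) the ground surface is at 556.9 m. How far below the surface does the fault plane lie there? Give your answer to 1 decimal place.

47.5 m

Two edge vectors: DH-11→DH-12 = (631, 553, -172.8), DH-11→DH-13 = (328, -383, -60.1).
Normal n = (DH-11→DH-12) × (DH-11→DH-13) = (-99417.7, -18755.3, -423057).
So ∂z/∂x = −n_x/n_z = −0.234998357 and ∂z/∂y = −n_y/n_z = −0.044332797.
Intercept c from DH-11: 582.1 + 135709.44 + 179411.02 = 315702.55.
At (577775, 4047049): z_contact = −135776.18 − 179417.00 + 315702.55 = 509.38 m.
Depth below ground = 556.9 − 509.38 = 47.5 m.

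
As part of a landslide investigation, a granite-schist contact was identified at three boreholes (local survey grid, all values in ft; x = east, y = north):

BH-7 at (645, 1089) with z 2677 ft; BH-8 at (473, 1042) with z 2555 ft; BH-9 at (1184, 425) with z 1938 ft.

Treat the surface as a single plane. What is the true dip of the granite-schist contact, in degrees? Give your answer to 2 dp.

Two edge vectors: BH-7→BH-8 = (-172, -47, -122), BH-7→BH-9 = (539, -664, -739).
Normal n = (BH-7→BH-8) × (BH-7→BH-9) = (-46275, -192866, 139541).
So ∂z/∂x = −n_x/n_z = 0.33162 and ∂z/∂y = −n_y/n_z = 1.38215.
Gradient magnitude |∇z| = √(a² + b²) = √(0.10997 + 1.91033) = 1.42137.
True dip = arctan(1.42137) = 54.87°, dipping toward SSW (azimuth ≈ 193°).

54.87°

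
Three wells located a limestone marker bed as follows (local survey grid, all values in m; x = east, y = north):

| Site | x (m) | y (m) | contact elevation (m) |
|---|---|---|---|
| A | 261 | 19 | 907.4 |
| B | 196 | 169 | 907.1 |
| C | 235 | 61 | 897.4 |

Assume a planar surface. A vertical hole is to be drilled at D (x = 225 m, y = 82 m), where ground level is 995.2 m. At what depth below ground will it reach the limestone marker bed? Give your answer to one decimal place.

Two edge vectors: A→B = (-65, 150, -0.3), A→C = (-26, 42, -10).
Normal n = (A→B) × (A→C) = (-1487.4, -642.2, 1170).
So ∂z/∂x = −n_x/n_z = 1.27128 and ∂z/∂y = −n_y/n_z = 0.54889.
Intercept c from A: 907.4 − 331.80 − 10.43 = 565.17.
At (225, 82): z_contact = 286.04 + 45.01 + 565.17 = 896.21 m.
Depth below ground = 995.2 − 896.21 = 99.0 m.

99.0 m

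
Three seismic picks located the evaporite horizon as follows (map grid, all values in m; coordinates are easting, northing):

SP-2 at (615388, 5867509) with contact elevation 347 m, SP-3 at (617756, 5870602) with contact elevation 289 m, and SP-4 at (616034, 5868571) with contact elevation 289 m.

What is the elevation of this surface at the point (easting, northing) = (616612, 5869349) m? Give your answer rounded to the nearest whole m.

270 m

Two edge vectors: SP-2→SP-3 = (2368, 3093, -58), SP-2→SP-4 = (646, 1062, -58).
Normal n = (SP-2→SP-3) × (SP-2→SP-4) = (-117798, 99876, 516738).
So ∂z/∂easting = −n_x/n_z = 0.22796466 and ∂z/∂northing = −n_y/n_z = −0.19328170.
Intercept c from SP-2: 347 − 140286.71 + 1134082.12 = 994142.41.
At (616612, 5869349): z = 140565.7 − 1134437.8 + 994142.41 = 270.4 m.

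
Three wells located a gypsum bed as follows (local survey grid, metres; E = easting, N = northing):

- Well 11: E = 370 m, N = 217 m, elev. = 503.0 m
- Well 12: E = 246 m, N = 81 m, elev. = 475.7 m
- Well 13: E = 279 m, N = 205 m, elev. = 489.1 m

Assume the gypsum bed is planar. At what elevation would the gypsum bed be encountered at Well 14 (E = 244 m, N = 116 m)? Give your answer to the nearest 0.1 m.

Let the plane be z = a·E + b·N + c.
Well 12−Well 11: −124a − 136b = −27.3;  Well 13−Well 11: −91a − 12b = −13.9.
Solving gives a = 0.14353, b = 0.06987.
Then c = 503 − a·370 − b·217 = 434.73.
At (244, 116): z = 35.0 + 8.1 + 434.73 = 477.9 m.

477.9 m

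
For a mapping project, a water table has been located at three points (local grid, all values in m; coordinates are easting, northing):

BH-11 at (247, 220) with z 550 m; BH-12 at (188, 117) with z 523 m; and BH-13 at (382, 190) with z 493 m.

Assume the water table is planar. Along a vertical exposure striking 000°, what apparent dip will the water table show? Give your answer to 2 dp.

24.09°

Let the plane be z = a·easting + b·northing + c.
BH-12−BH-11: −59a − 103b = −27;  BH-13−BH-11: 135a − 30b = −57.
Solving gives a = −0.32287, b = 0.44708.
Unit vector along 000° is (sin 0°, cos 0°) = (0.0000, 1.0000).
Slope in that direction = a·(0.0000) + b·(1.0000) = 0.44708.
Apparent dip = arctan|0.44708| = 24.09° (true dip is 28.9°, so apparent ≤ true as expected).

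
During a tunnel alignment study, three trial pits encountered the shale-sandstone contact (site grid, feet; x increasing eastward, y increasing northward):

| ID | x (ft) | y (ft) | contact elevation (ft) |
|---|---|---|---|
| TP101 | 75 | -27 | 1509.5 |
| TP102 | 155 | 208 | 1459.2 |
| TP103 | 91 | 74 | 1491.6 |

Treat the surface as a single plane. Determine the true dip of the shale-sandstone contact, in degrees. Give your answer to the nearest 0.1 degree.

14.0°

Let the plane be z = a·x + b·y + c.
TP102−TP101: 80a + 235b = −50.3;  TP103−TP101: 16a + 101b = −17.9.
Solving gives a = −0.20227, b = −0.14519.
Gradient magnitude |∇z| = √(a² + b²) = √(0.04091 + 0.02108) = 0.24898.
True dip = arctan(0.24898) = 14.0°, dipping toward NE (azimuth ≈ 054°).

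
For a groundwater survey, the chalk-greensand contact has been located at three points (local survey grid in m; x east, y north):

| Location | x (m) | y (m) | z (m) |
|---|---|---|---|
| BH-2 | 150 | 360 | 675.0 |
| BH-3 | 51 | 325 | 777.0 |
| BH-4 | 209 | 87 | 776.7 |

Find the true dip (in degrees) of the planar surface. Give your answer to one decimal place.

Let the plane be z = a·x + b·y + c.
BH-3−BH-2: −99a − 35b = 102;  BH-4−BH-2: 59a − 273b = 101.7.
Solving gives a = −0.83482, b = −0.55295.
Gradient magnitude |∇z| = √(a² + b²) = √(0.69692 + 0.30575) = 1.00133.
True dip = arctan(1.00133) = 45.0°, dipping toward ENE (azimuth ≈ 056°).

45.0°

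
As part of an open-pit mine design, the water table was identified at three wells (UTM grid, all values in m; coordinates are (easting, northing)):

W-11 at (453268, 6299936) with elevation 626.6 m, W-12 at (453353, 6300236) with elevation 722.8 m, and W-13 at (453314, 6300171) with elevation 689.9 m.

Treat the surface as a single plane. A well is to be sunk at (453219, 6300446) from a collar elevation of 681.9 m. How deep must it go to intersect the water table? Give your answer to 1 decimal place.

Two edge vectors: W-11→W-12 = (85, 300, 96.2), W-11→W-13 = (46, 235, 63.3).
Normal n = (W-11→W-12) × (W-11→W-13) = (-3617, -955.3, 6175).
So ∂z/∂E = −n_x/n_z = 0.585748988 and ∂z/∂N = −n_y/n_z = 0.154704453.
Intercept c from W-11: 626.6 − 265501.27 − 974628.16 = −1239502.83.
At (453219, 6300446): z_contact = 265472.57 + 974707.05 − 1239502.83 = 676.80 m.
Depth below ground = 681.9 − 676.80 = 5.1 m.

5.1 m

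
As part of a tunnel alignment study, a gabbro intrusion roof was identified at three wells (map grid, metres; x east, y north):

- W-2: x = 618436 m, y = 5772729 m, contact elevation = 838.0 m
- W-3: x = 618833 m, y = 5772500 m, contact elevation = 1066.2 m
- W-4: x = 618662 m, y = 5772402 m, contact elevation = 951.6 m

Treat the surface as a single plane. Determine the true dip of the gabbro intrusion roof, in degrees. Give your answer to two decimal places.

Let the plane be z = a·x + b·y + c.
W-3−W-2: 397a − 229b = 228.2;  W-4−W-2: 226a − 327b = 113.6.
Solving gives a = 0.62265, b = 0.08293.
Gradient magnitude |∇z| = √(a² + b²) = √(0.38769 + 0.00688) = 0.62815.
True dip = arctan(0.62815) = 32.13°, dipping toward W (azimuth ≈ 262°).

32.13°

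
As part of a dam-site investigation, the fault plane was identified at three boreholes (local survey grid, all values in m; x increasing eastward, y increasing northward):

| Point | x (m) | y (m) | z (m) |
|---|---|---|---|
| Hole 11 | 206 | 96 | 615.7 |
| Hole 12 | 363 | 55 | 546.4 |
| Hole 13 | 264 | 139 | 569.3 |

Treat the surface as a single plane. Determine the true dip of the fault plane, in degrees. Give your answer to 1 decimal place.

32.8°

Two edge vectors: Hole 11→Hole 12 = (157, -41, -69.3), Hole 11→Hole 13 = (58, 43, -46.4).
Normal n = (Hole 11→Hole 12) × (Hole 11→Hole 13) = (4882.3, 3265.4, 9129).
So ∂z/∂x = −n_x/n_z = −0.53481 and ∂z/∂y = −n_y/n_z = −0.35770.
Gradient magnitude |∇z| = √(a² + b²) = √(0.28602 + 0.12795) = 0.64340.
True dip = arctan(0.64340) = 32.8°, dipping toward NE (azimuth ≈ 056°).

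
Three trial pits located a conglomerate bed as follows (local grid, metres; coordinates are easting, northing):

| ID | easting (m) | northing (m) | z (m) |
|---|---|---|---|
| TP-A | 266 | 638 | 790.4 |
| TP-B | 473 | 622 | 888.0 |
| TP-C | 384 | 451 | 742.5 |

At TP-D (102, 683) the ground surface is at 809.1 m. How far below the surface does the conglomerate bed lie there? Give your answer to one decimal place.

77.2 m

Two edge vectors: TP-A→TP-B = (207, -16, 97.6), TP-A→TP-C = (118, -187, -47.9).
Normal n = (TP-A→TP-B) × (TP-A→TP-C) = (19017.6, 21432.1, -36821).
So ∂z/∂easting = −n_x/n_z = 0.51649 and ∂z/∂northing = −n_y/n_z = 0.58206.
Intercept c from TP-A: 790.4 − 137.39 − 371.36 = 281.66.
At (102, 683): z_contact = 52.68 + 397.55 + 281.66 = 731.89 m.
Depth below ground = 809.1 − 731.89 = 77.2 m.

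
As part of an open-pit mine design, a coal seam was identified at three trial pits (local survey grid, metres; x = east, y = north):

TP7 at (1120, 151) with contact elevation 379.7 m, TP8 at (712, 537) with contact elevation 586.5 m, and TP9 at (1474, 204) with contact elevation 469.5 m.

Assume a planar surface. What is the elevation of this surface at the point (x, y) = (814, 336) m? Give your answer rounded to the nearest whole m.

Let the plane be z = a·x + b·y + c.
TP8−TP7: −408a + 386b = 206.8;  TP9−TP7: 354a + 53b = 89.8.
Solving gives a = 0.14976, b = 0.69405.
Then c = 379.7 − a·1120 − b·151 = 107.17.
At (814, 336): z = 121.9 + 233.2 + 107.17 = 462.3 m.

462 m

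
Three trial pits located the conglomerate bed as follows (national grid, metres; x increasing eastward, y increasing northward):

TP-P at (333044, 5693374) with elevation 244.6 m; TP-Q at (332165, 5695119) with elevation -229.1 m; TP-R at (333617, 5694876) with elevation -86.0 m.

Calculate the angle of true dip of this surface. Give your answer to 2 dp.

13.99°

Let the plane be z = a·x + b·y + c.
TP-Q−TP-P: −879a + 1745b = −473.7;  TP-R−TP-P: 573a + 1502b = −330.6.
Solving gives a = 0.05801, b = −0.24224.
Gradient magnitude |∇z| = √(a² + b²) = √(0.00337 + 0.05868) = 0.24909.
True dip = arctan(0.24909) = 13.99°, dipping toward NNW (azimuth ≈ 347°).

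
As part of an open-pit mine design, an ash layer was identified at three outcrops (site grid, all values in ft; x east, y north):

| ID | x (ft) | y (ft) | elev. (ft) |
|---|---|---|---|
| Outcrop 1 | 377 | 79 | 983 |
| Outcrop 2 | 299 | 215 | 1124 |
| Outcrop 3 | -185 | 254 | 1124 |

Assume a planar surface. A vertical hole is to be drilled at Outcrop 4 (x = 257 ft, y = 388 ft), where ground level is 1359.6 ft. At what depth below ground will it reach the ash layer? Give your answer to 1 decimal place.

Two edge vectors: Outcrop 1→Outcrop 2 = (-78, 136, 141), Outcrop 1→Outcrop 3 = (-562, 175, 141).
Normal n = (Outcrop 1→Outcrop 2) × (Outcrop 1→Outcrop 3) = (-5499, -68244, 62782).
So ∂z/∂x = −n_x/n_z = 0.08759 and ∂z/∂y = −n_y/n_z = 1.08700.
Intercept c from Outcrop 1: 983 − 33.02 − 85.87 = 864.11.
At (257, 388): z_contact = 22.51 + 421.76 + 864.11 = 1308.37 ft.
Depth below ground = 1359.6 − 1308.37 = 51.2 ft.

51.2 ft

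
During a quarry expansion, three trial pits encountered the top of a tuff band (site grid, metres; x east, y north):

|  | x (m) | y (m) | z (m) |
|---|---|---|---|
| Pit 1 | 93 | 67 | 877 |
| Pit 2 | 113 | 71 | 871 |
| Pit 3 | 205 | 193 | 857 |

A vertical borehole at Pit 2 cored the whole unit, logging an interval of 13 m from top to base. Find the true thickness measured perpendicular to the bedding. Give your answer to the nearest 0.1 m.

12.3 m

Two edge vectors: Pit 1→Pit 2 = (20, 4, -6), Pit 1→Pit 3 = (112, 126, -20).
Normal n = (Pit 1→Pit 2) × (Pit 1→Pit 3) = (676, -272, 2072).
So ∂z/∂x = −n_x/n_z = −0.32625 and ∂z/∂y = −n_y/n_z = 0.13127.
|∇z| = √(a²+b²) = 0.35167, so dip δ = arctan(0.35167) = 19.38°.
True thickness = vertical thickness × cos δ = 13 × cos 19.38° = 12.3 m.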